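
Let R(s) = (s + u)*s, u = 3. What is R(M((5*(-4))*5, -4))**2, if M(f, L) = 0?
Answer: 0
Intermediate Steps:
R(s) = s*(3 + s) (R(s) = (s + 3)*s = (3 + s)*s = s*(3 + s))
R(M((5*(-4))*5, -4))**2 = (0*(3 + 0))**2 = (0*3)**2 = 0**2 = 0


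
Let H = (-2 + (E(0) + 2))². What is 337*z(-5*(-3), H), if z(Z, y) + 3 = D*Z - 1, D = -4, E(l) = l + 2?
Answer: -21568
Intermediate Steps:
E(l) = 2 + l
H = 4 (H = (-2 + ((2 + 0) + 2))² = (-2 + (2 + 2))² = (-2 + 4)² = 2² = 4)
z(Z, y) = -4 - 4*Z (z(Z, y) = -3 + (-4*Z - 1) = -3 + (-1 - 4*Z) = -4 - 4*Z)
337*z(-5*(-3), H) = 337*(-4 - (-20)*(-3)) = 337*(-4 - 4*15) = 337*(-4 - 60) = 337*(-64) = -21568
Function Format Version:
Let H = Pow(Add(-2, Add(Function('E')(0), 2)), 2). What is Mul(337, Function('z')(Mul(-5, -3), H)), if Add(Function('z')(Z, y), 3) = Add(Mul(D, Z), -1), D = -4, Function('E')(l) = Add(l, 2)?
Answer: -21568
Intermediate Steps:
Function('E')(l) = Add(2, l)
H = 4 (H = Pow(Add(-2, Add(Add(2, 0), 2)), 2) = Pow(Add(-2, Add(2, 2)), 2) = Pow(Add(-2, 4), 2) = Pow(2, 2) = 4)
Function('z')(Z, y) = Add(-4, Mul(-4, Z)) (Function('z')(Z, y) = Add(-3, Add(Mul(-4, Z), -1)) = Add(-3, Add(-1, Mul(-4, Z))) = Add(-4, Mul(-4, Z)))
Mul(337, Function('z')(Mul(-5, -3), H)) = Mul(337, Add(-4, Mul(-4, Mul(-5, -3)))) = Mul(337, Add(-4, Mul(-4, 15))) = Mul(337, Add(-4, -60)) = Mul(337, -64) = -21568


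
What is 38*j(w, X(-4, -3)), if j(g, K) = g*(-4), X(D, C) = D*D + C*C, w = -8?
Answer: 1216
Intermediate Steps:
X(D, C) = C² + D² (X(D, C) = D² + C² = C² + D²)
j(g, K) = -4*g
38*j(w, X(-4, -3)) = 38*(-4*(-8)) = 38*32 = 1216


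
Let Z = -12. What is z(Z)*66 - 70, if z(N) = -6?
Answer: -466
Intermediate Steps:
z(Z)*66 - 70 = -6*66 - 70 = -396 - 70 = -466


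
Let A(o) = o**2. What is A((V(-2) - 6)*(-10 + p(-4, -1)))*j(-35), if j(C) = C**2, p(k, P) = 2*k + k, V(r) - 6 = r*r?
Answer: 9486400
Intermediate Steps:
V(r) = 6 + r**2 (V(r) = 6 + r*r = 6 + r**2)
p(k, P) = 3*k
A((V(-2) - 6)*(-10 + p(-4, -1)))*j(-35) = (((6 + (-2)**2) - 6)*(-10 + 3*(-4)))**2*(-35)**2 = (((6 + 4) - 6)*(-10 - 12))**2*1225 = ((10 - 6)*(-22))**2*1225 = (4*(-22))**2*1225 = (-88)**2*1225 = 7744*1225 = 9486400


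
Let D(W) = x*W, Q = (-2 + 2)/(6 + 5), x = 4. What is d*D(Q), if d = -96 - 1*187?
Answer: 0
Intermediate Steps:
Q = 0 (Q = 0/11 = 0*(1/11) = 0)
d = -283 (d = -96 - 187 = -283)
D(W) = 4*W
d*D(Q) = -1132*0 = -283*0 = 0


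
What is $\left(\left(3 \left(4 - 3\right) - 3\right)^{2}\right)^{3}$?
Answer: $0$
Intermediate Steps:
$\left(\left(3 \left(4 - 3\right) - 3\right)^{2}\right)^{3} = \left(\left(3 \cdot 1 - 3\right)^{2}\right)^{3} = \left(\left(3 - 3\right)^{2}\right)^{3} = \left(0^{2}\right)^{3} = 0^{3} = 0$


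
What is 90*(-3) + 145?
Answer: -125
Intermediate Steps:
90*(-3) + 145 = -270 + 145 = -125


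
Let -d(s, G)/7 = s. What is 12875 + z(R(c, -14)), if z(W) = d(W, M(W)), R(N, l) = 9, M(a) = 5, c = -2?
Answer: 12812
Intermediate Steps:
d(s, G) = -7*s
z(W) = -7*W
12875 + z(R(c, -14)) = 12875 - 7*9 = 12875 - 63 = 12812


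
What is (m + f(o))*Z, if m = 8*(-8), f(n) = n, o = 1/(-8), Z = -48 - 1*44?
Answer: 11799/2 ≈ 5899.5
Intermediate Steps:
Z = -92 (Z = -48 - 44 = -92)
o = -⅛ (o = 1*(-⅛) = -⅛ ≈ -0.12500)
m = -64
(m + f(o))*Z = (-64 - ⅛)*(-92) = -513/8*(-92) = 11799/2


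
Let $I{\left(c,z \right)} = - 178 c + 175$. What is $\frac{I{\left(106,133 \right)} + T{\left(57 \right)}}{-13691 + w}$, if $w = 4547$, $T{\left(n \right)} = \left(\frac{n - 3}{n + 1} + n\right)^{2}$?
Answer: $\frac{1433157}{854456} \approx 1.6773$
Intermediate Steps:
$I{\left(c,z \right)} = 175 - 178 c$
$T{\left(n \right)} = \left(n + \frac{-3 + n}{1 + n}\right)^{2}$ ($T{\left(n \right)} = \left(\frac{-3 + n}{1 + n} + n\right)^{2} = \left(n + \frac{-3 + n}{1 + n}\right)^{2}$)
$\frac{I{\left(106,133 \right)} + T{\left(57 \right)}}{-13691 + w} = \frac{\left(175 - 18868\right) + \frac{\left(-3 + 57^{2} + 2 \cdot 57\right)^{2}}{\left(1 + 57\right)^{2}}}{-13691 + 4547} = \frac{\left(175 - 18868\right) + \frac{\left(-3 + 3249 + 114\right)^{2}}{3364}}{-9144} = \left(-18693 + \frac{3360^{2}}{3364}\right) \left(- \frac{1}{9144}\right) = \left(-18693 + \frac{1}{3364} \cdot 11289600\right) \left(- \frac{1}{9144}\right) = \left(-18693 + \frac{2822400}{841}\right) \left(- \frac{1}{9144}\right) = \left(- \frac{12898413}{841}\right) \left(- \frac{1}{9144}\right) = \frac{1433157}{854456}$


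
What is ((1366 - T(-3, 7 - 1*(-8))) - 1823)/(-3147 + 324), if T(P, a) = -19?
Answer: 146/941 ≈ 0.15515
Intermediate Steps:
((1366 - T(-3, 7 - 1*(-8))) - 1823)/(-3147 + 324) = ((1366 - 1*(-19)) - 1823)/(-3147 + 324) = ((1366 + 19) - 1823)/(-2823) = (1385 - 1823)*(-1/2823) = -438*(-1/2823) = 146/941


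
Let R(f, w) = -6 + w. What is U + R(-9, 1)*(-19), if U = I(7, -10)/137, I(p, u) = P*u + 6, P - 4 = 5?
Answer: 12931/137 ≈ 94.387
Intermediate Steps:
P = 9 (P = 4 + 5 = 9)
I(p, u) = 6 + 9*u (I(p, u) = 9*u + 6 = 6 + 9*u)
U = -84/137 (U = (6 + 9*(-10))/137 = (6 - 90)*(1/137) = -84*1/137 = -84/137 ≈ -0.61314)
U + R(-9, 1)*(-19) = -84/137 + (-6 + 1)*(-19) = -84/137 - 5*(-19) = -84/137 + 95 = 12931/137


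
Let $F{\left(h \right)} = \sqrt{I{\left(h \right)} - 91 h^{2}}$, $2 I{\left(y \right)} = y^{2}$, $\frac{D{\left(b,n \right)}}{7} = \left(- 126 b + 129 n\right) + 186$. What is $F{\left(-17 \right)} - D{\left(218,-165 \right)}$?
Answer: $339969 + \frac{17 i \sqrt{362}}{2} \approx 3.3997 \cdot 10^{5} + 161.72 i$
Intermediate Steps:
$D{\left(b,n \right)} = 1302 - 882 b + 903 n$ ($D{\left(b,n \right)} = 7 \left(\left(- 126 b + 129 n\right) + 186\right) = 7 \left(186 - 126 b + 129 n\right) = 1302 - 882 b + 903 n$)
$I{\left(y \right)} = \frac{y^{2}}{2}$
$F{\left(h \right)} = \frac{\sqrt{362} \sqrt{- h^{2}}}{2}$ ($F{\left(h \right)} = \sqrt{\frac{h^{2}}{2} - 91 h^{2}} = \sqrt{- \frac{181 h^{2}}{2}} = \frac{\sqrt{362} \sqrt{- h^{2}}}{2}$)
$F{\left(-17 \right)} - D{\left(218,-165 \right)} = \frac{\sqrt{362} \sqrt{- \left(-17\right)^{2}}}{2} - \left(1302 - 192276 + 903 \left(-165\right)\right) = \frac{\sqrt{362} \sqrt{\left(-1\right) 289}}{2} - \left(1302 - 192276 - 148995\right) = \frac{\sqrt{362} \sqrt{-289}}{2} - -339969 = \frac{\sqrt{362} \cdot 17 i}{2} + 339969 = \frac{17 i \sqrt{362}}{2} + 339969 = 339969 + \frac{17 i \sqrt{362}}{2}$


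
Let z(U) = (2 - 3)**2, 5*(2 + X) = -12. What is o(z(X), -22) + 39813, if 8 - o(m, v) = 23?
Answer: 39798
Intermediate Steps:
X = -22/5 (X = -2 + (1/5)*(-12) = -2 - 12/5 = -22/5 ≈ -4.4000)
z(U) = 1 (z(U) = (-1)**2 = 1)
o(m, v) = -15 (o(m, v) = 8 - 1*23 = 8 - 23 = -15)
o(z(X), -22) + 39813 = -15 + 39813 = 39798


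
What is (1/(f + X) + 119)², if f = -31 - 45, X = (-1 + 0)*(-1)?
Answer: 79637776/5625 ≈ 14158.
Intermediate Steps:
X = 1 (X = -1*(-1) = 1)
f = -76
(1/(f + X) + 119)² = (1/(-76 + 1) + 119)² = (1/(-75) + 119)² = (-1/75 + 119)² = (8924/75)² = 79637776/5625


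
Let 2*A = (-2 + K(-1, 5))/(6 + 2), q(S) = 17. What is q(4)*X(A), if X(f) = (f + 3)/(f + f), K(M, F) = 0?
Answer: -391/2 ≈ -195.50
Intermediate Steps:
A = -⅛ (A = ((-2 + 0)/(6 + 2))/2 = (-2/8)/2 = (-2*⅛)/2 = (½)*(-¼) = -⅛ ≈ -0.12500)
X(f) = (3 + f)/(2*f) (X(f) = (3 + f)/((2*f)) = (3 + f)*(1/(2*f)) = (3 + f)/(2*f))
q(4)*X(A) = 17*((3 - ⅛)/(2*(-⅛))) = 17*((½)*(-8)*(23/8)) = 17*(-23/2) = -391/2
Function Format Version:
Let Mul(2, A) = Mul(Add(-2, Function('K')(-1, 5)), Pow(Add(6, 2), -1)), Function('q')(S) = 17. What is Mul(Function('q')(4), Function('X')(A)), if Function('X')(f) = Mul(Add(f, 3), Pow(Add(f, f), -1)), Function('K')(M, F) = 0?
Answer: Rational(-391, 2) ≈ -195.50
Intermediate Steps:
A = Rational(-1, 8) (A = Mul(Rational(1, 2), Mul(Add(-2, 0), Pow(Add(6, 2), -1))) = Mul(Rational(1, 2), Mul(-2, Pow(8, -1))) = Mul(Rational(1, 2), Mul(-2, Rational(1, 8))) = Mul(Rational(1, 2), Rational(-1, 4)) = Rational(-1, 8) ≈ -0.12500)
Function('X')(f) = Mul(Rational(1, 2), Pow(f, -1), Add(3, f)) (Function('X')(f) = Mul(Add(3, f), Pow(Mul(2, f), -1)) = Mul(Add(3, f), Mul(Rational(1, 2), Pow(f, -1))) = Mul(Rational(1, 2), Pow(f, -1), Add(3, f)))
Mul(Function('q')(4), Function('X')(A)) = Mul(17, Mul(Rational(1, 2), Pow(Rational(-1, 8), -1), Add(3, Rational(-1, 8)))) = Mul(17, Mul(Rational(1, 2), -8, Rational(23, 8))) = Mul(17, Rational(-23, 2)) = Rational(-391, 2)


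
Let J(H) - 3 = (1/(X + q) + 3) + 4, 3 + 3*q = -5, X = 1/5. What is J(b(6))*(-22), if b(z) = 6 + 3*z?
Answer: -7810/37 ≈ -211.08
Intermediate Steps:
X = ⅕ (X = 1*(⅕) = ⅕ ≈ 0.20000)
q = -8/3 (q = -1 + (⅓)*(-5) = -1 - 5/3 = -8/3 ≈ -2.6667)
J(H) = 355/37 (J(H) = 3 + ((1/(⅕ - 8/3) + 3) + 4) = 3 + ((1/(-37/15) + 3) + 4) = 3 + ((-15/37 + 3) + 4) = 3 + (96/37 + 4) = 3 + 244/37 = 355/37)
J(b(6))*(-22) = (355/37)*(-22) = -7810/37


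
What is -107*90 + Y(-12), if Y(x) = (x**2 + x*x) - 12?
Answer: -9354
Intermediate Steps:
Y(x) = -12 + 2*x**2 (Y(x) = (x**2 + x**2) - 12 = 2*x**2 - 12 = -12 + 2*x**2)
-107*90 + Y(-12) = -107*90 + (-12 + 2*(-12)**2) = -9630 + (-12 + 2*144) = -9630 + (-12 + 288) = -9630 + 276 = -9354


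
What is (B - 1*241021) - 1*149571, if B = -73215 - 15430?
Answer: -479237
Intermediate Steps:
B = -88645
(B - 1*241021) - 1*149571 = (-88645 - 1*241021) - 1*149571 = (-88645 - 241021) - 149571 = -329666 - 149571 = -479237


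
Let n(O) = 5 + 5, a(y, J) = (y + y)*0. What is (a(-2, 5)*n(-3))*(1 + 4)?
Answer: 0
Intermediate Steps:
a(y, J) = 0 (a(y, J) = (2*y)*0 = 0)
n(O) = 10
(a(-2, 5)*n(-3))*(1 + 4) = (0*10)*(1 + 4) = 0*5 = 0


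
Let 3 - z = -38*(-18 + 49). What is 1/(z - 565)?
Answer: 1/616 ≈ 0.0016234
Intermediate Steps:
z = 1181 (z = 3 - (-38)*(-18 + 49) = 3 - (-38)*31 = 3 - 1*(-1178) = 3 + 1178 = 1181)
1/(z - 565) = 1/(1181 - 565) = 1/616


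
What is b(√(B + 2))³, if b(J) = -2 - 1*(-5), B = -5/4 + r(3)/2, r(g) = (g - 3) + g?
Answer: 27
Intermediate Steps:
r(g) = -3 + 2*g (r(g) = (-3 + g) + g = -3 + 2*g)
B = ¼ (B = -5/4 + (-3 + 2*3)/2 = -5*¼ + (-3 + 6)*(½) = -5/4 + 3*(½) = -5/4 + 3/2 = ¼ ≈ 0.25000)
b(J) = 3 (b(J) = -2 + 5 = 3)
b(√(B + 2))³ = 3³ = 27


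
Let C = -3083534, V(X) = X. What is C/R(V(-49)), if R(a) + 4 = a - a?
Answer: 1541767/2 ≈ 7.7088e+5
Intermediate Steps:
R(a) = -4 (R(a) = -4 + (a - a) = -4 + 0 = -4)
C/R(V(-49)) = -3083534/(-4) = -3083534*(-¼) = 1541767/2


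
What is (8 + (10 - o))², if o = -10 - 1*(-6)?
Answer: 484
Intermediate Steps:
o = -4 (o = -10 + 6 = -4)
(8 + (10 - o))² = (8 + (10 - 1*(-4)))² = (8 + (10 + 4))² = (8 + 14)² = 22² = 484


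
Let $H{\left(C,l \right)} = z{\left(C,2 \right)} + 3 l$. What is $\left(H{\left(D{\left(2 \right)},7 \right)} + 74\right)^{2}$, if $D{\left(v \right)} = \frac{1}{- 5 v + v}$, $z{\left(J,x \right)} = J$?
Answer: $\frac{576081}{64} \approx 9001.3$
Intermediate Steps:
$D{\left(v \right)} = - \frac{1}{4 v}$ ($D{\left(v \right)} = \frac{1}{\left(-4\right) v} = - \frac{1}{4 v}$)
$H{\left(C,l \right)} = C + 3 l$
$\left(H{\left(D{\left(2 \right)},7 \right)} + 74\right)^{2} = \left(\left(- \frac{1}{4 \cdot 2} + 3 \cdot 7\right) + 74\right)^{2} = \left(\left(\left(- \frac{1}{4}\right) \frac{1}{2} + 21\right) + 74\right)^{2} = \left(\left(- \frac{1}{8} + 21\right) + 74\right)^{2} = \left(\frac{167}{8} + 74\right)^{2} = \left(\frac{759}{8}\right)^{2} = \frac{576081}{64}$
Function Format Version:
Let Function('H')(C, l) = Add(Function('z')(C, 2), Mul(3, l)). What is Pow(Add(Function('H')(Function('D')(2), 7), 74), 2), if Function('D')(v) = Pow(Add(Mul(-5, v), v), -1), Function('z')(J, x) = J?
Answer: Rational(576081, 64) ≈ 9001.3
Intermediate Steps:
Function('D')(v) = Mul(Rational(-1, 4), Pow(v, -1)) (Function('D')(v) = Pow(Mul(-4, v), -1) = Mul(Rational(-1, 4), Pow(v, -1)))
Function('H')(C, l) = Add(C, Mul(3, l))
Pow(Add(Function('H')(Function('D')(2), 7), 74), 2) = Pow(Add(Add(Mul(Rational(-1, 4), Pow(2, -1)), Mul(3, 7)), 74), 2) = Pow(Add(Add(Mul(Rational(-1, 4), Rational(1, 2)), 21), 74), 2) = Pow(Add(Add(Rational(-1, 8), 21), 74), 2) = Pow(Add(Rational(167, 8), 74), 2) = Pow(Rational(759, 8), 2) = Rational(576081, 64)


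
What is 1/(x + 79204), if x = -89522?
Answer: -1/10318 ≈ -9.6918e-5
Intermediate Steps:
1/(x + 79204) = 1/(-89522 + 79204) = 1/(-10318) = -1/10318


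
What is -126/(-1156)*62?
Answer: 1953/289 ≈ 6.7578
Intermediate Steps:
-126/(-1156)*62 = -126*(-1/1156)*62 = (63/578)*62 = 1953/289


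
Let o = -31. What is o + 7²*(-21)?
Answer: -1060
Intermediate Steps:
o + 7²*(-21) = -31 + 7²*(-21) = -31 + 49*(-21) = -31 - 1029 = -1060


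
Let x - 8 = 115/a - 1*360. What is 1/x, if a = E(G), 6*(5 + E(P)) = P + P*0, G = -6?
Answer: -6/2227 ≈ -0.0026942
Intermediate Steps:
E(P) = -5 + P/6 (E(P) = -5 + (P + P*0)/6 = -5 + (P + 0)/6 = -5 + P/6)
a = -6 (a = -5 + (⅙)*(-6) = -5 - 1 = -6)
x = -2227/6 (x = 8 + (115/(-6) - 1*360) = 8 + (115*(-⅙) - 360) = 8 + (-115/6 - 360) = 8 - 2275/6 = -2227/6 ≈ -371.17)
1/x = 1/(-2227/6) = -6/2227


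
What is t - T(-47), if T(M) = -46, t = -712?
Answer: -666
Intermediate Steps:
t - T(-47) = -712 - 1*(-46) = -712 + 46 = -666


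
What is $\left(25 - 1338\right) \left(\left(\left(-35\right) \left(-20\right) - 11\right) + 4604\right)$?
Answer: $-6949709$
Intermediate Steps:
$\left(25 - 1338\right) \left(\left(\left(-35\right) \left(-20\right) - 11\right) + 4604\right) = - 1313 \left(\left(700 - 11\right) + 4604\right) = - 1313 \left(689 + 4604\right) = \left(-1313\right) 5293 = -6949709$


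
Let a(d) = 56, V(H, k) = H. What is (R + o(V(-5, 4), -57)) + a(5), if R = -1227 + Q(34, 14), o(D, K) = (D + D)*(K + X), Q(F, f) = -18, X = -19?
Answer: -429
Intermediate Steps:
o(D, K) = 2*D*(-19 + K) (o(D, K) = (D + D)*(K - 19) = (2*D)*(-19 + K) = 2*D*(-19 + K))
R = -1245 (R = -1227 - 18 = -1245)
(R + o(V(-5, 4), -57)) + a(5) = (-1245 + 2*(-5)*(-19 - 57)) + 56 = (-1245 + 2*(-5)*(-76)) + 56 = (-1245 + 760) + 56 = -485 + 56 = -429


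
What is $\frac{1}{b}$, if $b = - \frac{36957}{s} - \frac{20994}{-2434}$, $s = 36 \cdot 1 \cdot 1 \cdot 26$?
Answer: $- \frac{379704}{11717159} \approx -0.032406$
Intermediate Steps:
$s = 936$ ($s = 36 \cdot 1 \cdot 26 = 36 \cdot 26 = 936$)
$b = - \frac{11717159}{379704}$ ($b = - \frac{36957}{936} - \frac{20994}{-2434} = \left(-36957\right) \frac{1}{936} - - \frac{10497}{1217} = - \frac{12319}{312} + \frac{10497}{1217} = - \frac{11717159}{379704} \approx -30.859$)
$\frac{1}{b} = \frac{1}{- \frac{11717159}{379704}} = - \frac{379704}{11717159}$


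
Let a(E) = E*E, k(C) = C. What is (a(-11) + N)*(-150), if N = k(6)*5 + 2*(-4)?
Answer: -21450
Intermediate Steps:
a(E) = E²
N = 22 (N = 6*5 + 2*(-4) = 30 - 8 = 22)
(a(-11) + N)*(-150) = ((-11)² + 22)*(-150) = (121 + 22)*(-150) = 143*(-150) = -21450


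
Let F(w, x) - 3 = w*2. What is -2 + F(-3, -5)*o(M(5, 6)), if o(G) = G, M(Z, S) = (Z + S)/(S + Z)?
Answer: -5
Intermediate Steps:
M(Z, S) = 1 (M(Z, S) = (S + Z)/(S + Z) = 1)
F(w, x) = 3 + 2*w (F(w, x) = 3 + w*2 = 3 + 2*w)
-2 + F(-3, -5)*o(M(5, 6)) = -2 + (3 + 2*(-3))*1 = -2 + (3 - 6)*1 = -2 - 3*1 = -2 - 3 = -5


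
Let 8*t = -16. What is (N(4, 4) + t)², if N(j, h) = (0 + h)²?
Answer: 196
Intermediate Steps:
N(j, h) = h²
t = -2 (t = (⅛)*(-16) = -2)
(N(4, 4) + t)² = (4² - 2)² = (16 - 2)² = 14² = 196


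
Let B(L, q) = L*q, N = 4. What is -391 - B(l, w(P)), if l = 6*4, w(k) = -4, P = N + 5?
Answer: -295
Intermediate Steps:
P = 9 (P = 4 + 5 = 9)
l = 24
-391 - B(l, w(P)) = -391 - 24*(-4) = -391 - 1*(-96) = -391 + 96 = -295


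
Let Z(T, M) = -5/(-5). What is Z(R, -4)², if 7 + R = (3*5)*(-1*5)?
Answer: 1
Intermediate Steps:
R = -82 (R = -7 + (3*5)*(-1*5) = -7 + 15*(-5) = -7 - 75 = -82)
Z(T, M) = 1 (Z(T, M) = -5*(-⅕) = 1)
Z(R, -4)² = 1² = 1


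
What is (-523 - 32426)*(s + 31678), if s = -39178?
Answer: 247117500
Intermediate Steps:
(-523 - 32426)*(s + 31678) = (-523 - 32426)*(-39178 + 31678) = -32949*(-7500) = 247117500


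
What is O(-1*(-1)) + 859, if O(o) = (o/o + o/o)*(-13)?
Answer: 833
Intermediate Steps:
O(o) = -26 (O(o) = (1 + 1)*(-13) = 2*(-13) = -26)
O(-1*(-1)) + 859 = -26 + 859 = 833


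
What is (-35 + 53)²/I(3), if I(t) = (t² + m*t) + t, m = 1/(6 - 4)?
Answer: 24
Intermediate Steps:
m = ½ (m = 1/2 = ½ ≈ 0.50000)
I(t) = t² + 3*t/2 (I(t) = (t² + t/2) + t = t² + 3*t/2)
(-35 + 53)²/I(3) = (-35 + 53)²/(((½)*3*(3 + 2*3))) = 18²/(((½)*3*(3 + 6))) = 324/(((½)*3*9)) = 324/(27/2) = 324*(2/27) = 24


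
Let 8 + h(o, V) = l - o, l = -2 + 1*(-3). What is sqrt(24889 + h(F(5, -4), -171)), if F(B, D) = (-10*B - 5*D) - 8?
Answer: sqrt(24914) ≈ 157.84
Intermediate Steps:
F(B, D) = -8 - 10*B - 5*D
l = -5 (l = -2 - 3 = -5)
h(o, V) = -13 - o (h(o, V) = -8 + (-5 - o) = -13 - o)
sqrt(24889 + h(F(5, -4), -171)) = sqrt(24889 + (-13 - (-8 - 10*5 - 5*(-4)))) = sqrt(24889 + (-13 - (-8 - 50 + 20))) = sqrt(24889 + (-13 - 1*(-38))) = sqrt(24889 + (-13 + 38)) = sqrt(24889 + 25) = sqrt(24914)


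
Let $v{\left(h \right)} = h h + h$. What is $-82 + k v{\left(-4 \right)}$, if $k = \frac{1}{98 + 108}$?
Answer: $- \frac{8440}{103} \approx -81.942$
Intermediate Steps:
$v{\left(h \right)} = h + h^{2}$ ($v{\left(h \right)} = h^{2} + h = h + h^{2}$)
$k = \frac{1}{206} \approx 0.0048544$
$-82 + k v{\left(-4 \right)} = -82 + \frac{\left(-4\right) \left(1 - 4\right)}{206} = -82 + \frac{\left(-4\right) \left(-3\right)}{206} = -82 + \frac{1}{206} \cdot 12 = -82 + \frac{6}{103} = - \frac{8440}{103}$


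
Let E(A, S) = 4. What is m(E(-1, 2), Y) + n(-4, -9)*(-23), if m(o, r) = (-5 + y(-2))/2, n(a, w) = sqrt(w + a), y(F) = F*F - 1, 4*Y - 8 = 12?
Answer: -1 - 23*I*sqrt(13) ≈ -1.0 - 82.928*I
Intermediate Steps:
Y = 5 (Y = 2 + (1/4)*12 = 2 + 3 = 5)
y(F) = -1 + F**2 (y(F) = F**2 - 1 = -1 + F**2)
n(a, w) = sqrt(a + w)
m(o, r) = -1 (m(o, r) = (-5 + (-1 + (-2)**2))/2 = (-5 + (-1 + 4))*(1/2) = (-5 + 3)*(1/2) = -2*1/2 = -1)
m(E(-1, 2), Y) + n(-4, -9)*(-23) = -1 + sqrt(-4 - 9)*(-23) = -1 + sqrt(-13)*(-23) = -1 + (I*sqrt(13))*(-23) = -1 - 23*I*sqrt(13)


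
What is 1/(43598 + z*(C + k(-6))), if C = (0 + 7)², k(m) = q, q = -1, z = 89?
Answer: 1/47870 ≈ 2.0890e-5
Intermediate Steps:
k(m) = -1
C = 49 (C = 7² = 49)
1/(43598 + z*(C + k(-6))) = 1/(43598 + 89*(49 - 1)) = 1/(43598 + 89*48) = 1/(43598 + 4272) = 1/47870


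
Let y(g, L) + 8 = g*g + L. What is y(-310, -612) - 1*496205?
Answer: -400725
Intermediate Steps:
y(g, L) = -8 + L + g**2 (y(g, L) = -8 + (g*g + L) = -8 + (g**2 + L) = -8 + (L + g**2) = -8 + L + g**2)
y(-310, -612) - 1*496205 = (-8 - 612 + (-310)**2) - 1*496205 = (-8 - 612 + 96100) - 496205 = 95480 - 496205 = -400725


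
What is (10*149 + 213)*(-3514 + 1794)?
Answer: -2929160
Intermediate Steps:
(10*149 + 213)*(-3514 + 1794) = (1490 + 213)*(-1720) = 1703*(-1720) = -2929160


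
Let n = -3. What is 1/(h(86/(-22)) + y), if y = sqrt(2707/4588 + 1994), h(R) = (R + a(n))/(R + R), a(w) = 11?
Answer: 2564692/5637850541 + 3698*sqrt(10496402313)/16913551623 ≈ 0.022855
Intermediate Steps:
h(R) = (11 + R)/(2*R) (h(R) = (R + 11)/(R + R) = (11 + R)/((2*R)) = (11 + R)*(1/(2*R)) = (11 + R)/(2*R))
y = sqrt(10496402313)/2294 (y = sqrt(2707*(1/4588) + 1994) = sqrt(2707/4588 + 1994) = sqrt(9151179/4588) = sqrt(10496402313)/2294 ≈ 44.661)
1/(h(86/(-22)) + y) = 1/((11 + 86/(-22))/(2*((86/(-22)))) + sqrt(10496402313)/2294) = 1/((11 + 86*(-1/22))/(2*((86*(-1/22)))) + sqrt(10496402313)/2294) = 1/((11 - 43/11)/(2*(-43/11)) + sqrt(10496402313)/2294) = 1/((1/2)*(-11/43)*(78/11) + sqrt(10496402313)/2294) = 1/(-39/43 + sqrt(10496402313)/2294)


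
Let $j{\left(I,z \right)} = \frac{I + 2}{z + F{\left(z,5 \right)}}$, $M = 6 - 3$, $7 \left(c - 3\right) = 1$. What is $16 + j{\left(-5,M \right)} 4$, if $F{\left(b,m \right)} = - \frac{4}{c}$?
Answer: $\frac{172}{19} \approx 9.0526$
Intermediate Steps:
$c = \frac{22}{7}$ ($c = 3 + \frac{1}{7} \cdot 1 = 3 + \frac{1}{7} = \frac{22}{7} \approx 3.1429$)
$F{\left(b,m \right)} = - \frac{14}{11}$ ($F{\left(b,m \right)} = - \frac{4}{\frac{22}{7}} = \left(-4\right) \frac{7}{22} = - \frac{14}{11}$)
$M = 3$ ($M = 6 - 3 = 3$)
$j{\left(I,z \right)} = \frac{2 + I}{- \frac{14}{11} + z}$ ($j{\left(I,z \right)} = \frac{I + 2}{z - \frac{14}{11}} = \frac{2 + I}{- \frac{14}{11} + z}$)
$16 + j{\left(-5,M \right)} 4 = 16 + \frac{11 \left(2 - 5\right)}{-14 + 11 \cdot 3} \cdot 4 = 16 + 11 \frac{1}{-14 + 33} \left(-3\right) 4 = 16 + 11 \cdot \frac{1}{19} \left(-3\right) 4 = 16 - \frac{132}{19} = \frac{172}{19}$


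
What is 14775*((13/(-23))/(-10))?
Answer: 38415/46 ≈ 835.11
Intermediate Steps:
14775*((13/(-23))/(-10)) = 14775*((13*(-1/23))*(-⅒)) = 14775*(-13/23*(-⅒)) = 14775*(13/230) = 38415/46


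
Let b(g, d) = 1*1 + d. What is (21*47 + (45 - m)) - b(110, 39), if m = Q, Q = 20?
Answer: 972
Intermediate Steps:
b(g, d) = 1 + d
m = 20
(21*47 + (45 - m)) - b(110, 39) = (21*47 + (45 - 1*20)) - (1 + 39) = (987 + (45 - 20)) - 1*40 = (987 + 25) - 40 = 1012 - 40 = 972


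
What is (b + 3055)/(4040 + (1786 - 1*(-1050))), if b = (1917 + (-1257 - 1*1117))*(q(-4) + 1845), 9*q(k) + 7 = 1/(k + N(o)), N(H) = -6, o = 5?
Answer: -75577453/618840 ≈ -122.13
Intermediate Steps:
q(k) = -7/9 + 1/(9*(-6 + k)) (q(k) = -7/9 + 1/(9*(k - 6)) = -7/9 + 1/(9*(-6 + k)))
b = -75852403/90 (b = (1917 + (-1257 - 1*1117))*((43 - 7*(-4))/(9*(-6 - 4)) + 1845) = (1917 + (-1257 - 1117))*((⅑)*(43 + 28)/(-10) + 1845) = (1917 - 2374)*((⅑)*(-⅒)*71 + 1845) = -457*(-71/90 + 1845) = -457*165979/90 = -75852403/90 ≈ -8.4280e+5)
(b + 3055)/(4040 + (1786 - 1*(-1050))) = (-75852403/90 + 3055)/(4040 + (1786 - 1*(-1050))) = -75577453/(90*(4040 + (1786 + 1050))) = -75577453/(90*(4040 + 2836)) = -75577453/90/6876 = -75577453/90*1/6876 = -75577453/618840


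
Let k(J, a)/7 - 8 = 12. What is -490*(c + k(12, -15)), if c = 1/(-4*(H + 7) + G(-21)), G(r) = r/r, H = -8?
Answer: -68698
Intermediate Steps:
k(J, a) = 140 (k(J, a) = 56 + 7*12 = 56 + 84 = 140)
G(r) = 1
c = 1/5 (c = 1/(-4*(-8 + 7) + 1) = 1/(-4*(-1) + 1) = 1/(4 + 1) = 1/5 ≈ 0.20000)
-490*(c + k(12, -15)) = -490*(1/5 + 140) = -490*701/5 = -68698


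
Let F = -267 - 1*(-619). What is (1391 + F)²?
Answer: 3038049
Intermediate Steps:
F = 352 (F = -267 + 619 = 352)
(1391 + F)² = (1391 + 352)² = 1743² = 3038049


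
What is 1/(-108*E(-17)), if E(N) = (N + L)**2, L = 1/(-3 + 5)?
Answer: -1/29403 ≈ -3.4010e-5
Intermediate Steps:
L = 1/2 ≈ 0.50000
E(N) = (1/2 + N)**2 (E(N) = (N + 1/2)**2 = (1/2 + N)**2)
1/(-108*E(-17)) = 1/(-27*(1 + 2*(-17))**2) = 1/(-27*(1 - 34)**2) = 1/(-27*(-33)**2) = 1/(-27*1089) = 1/(-108*1089/4) = 1/(-29403) = -1/29403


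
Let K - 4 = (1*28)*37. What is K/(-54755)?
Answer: -208/10951 ≈ -0.018994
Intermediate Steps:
K = 1040 (K = 4 + (1*28)*37 = 4 + 28*37 = 4 + 1036 = 1040)
K/(-54755) = 1040/(-54755) = 1040*(-1/54755) = -208/10951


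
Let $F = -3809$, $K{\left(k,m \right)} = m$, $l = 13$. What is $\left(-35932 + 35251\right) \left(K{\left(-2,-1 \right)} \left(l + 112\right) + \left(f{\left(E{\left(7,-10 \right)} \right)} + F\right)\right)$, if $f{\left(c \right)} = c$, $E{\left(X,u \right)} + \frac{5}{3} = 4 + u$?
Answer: $2684275$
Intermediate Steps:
$E{\left(X,u \right)} = \frac{7}{3} + u$ ($E{\left(X,u \right)} = - \frac{5}{3} + \left(4 + u\right) = \frac{7}{3} + u$)
$\left(-35932 + 35251\right) \left(K{\left(-2,-1 \right)} \left(l + 112\right) + \left(f{\left(E{\left(7,-10 \right)} \right)} + F\right)\right) = \left(-35932 + 35251\right) \left(- (13 + 112) + \left(\left(\frac{7}{3} - 10\right) - 3809\right)\right) = - 681 \left(\left(-1\right) 125 - \frac{11450}{3}\right) = - 681 \left(-125 - \frac{11450}{3}\right) = \left(-681\right) \left(- \frac{11825}{3}\right) = 2684275$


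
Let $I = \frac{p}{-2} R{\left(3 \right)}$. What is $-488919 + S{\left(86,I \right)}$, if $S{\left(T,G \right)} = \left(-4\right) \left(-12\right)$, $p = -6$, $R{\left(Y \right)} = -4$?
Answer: $-488871$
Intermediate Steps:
$I = -12$ ($I = - \frac{6}{-2} \left(-4\right) = \left(-6\right) \left(- \frac{1}{2}\right) \left(-4\right) = 3 \left(-4\right) = -12$)
$S{\left(T,G \right)} = 48$
$-488919 + S{\left(86,I \right)} = -488919 + 48 = -488871$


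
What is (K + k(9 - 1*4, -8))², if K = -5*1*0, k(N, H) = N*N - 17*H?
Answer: 25921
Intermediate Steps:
k(N, H) = N² - 17*H
K = 0 (K = -5*0 = 0)
(K + k(9 - 1*4, -8))² = (0 + ((9 - 1*4)² - 17*(-8)))² = (0 + ((9 - 4)² + 136))² = (0 + (5² + 136))² = (0 + (25 + 136))² = (0 + 161)² = 161² = 25921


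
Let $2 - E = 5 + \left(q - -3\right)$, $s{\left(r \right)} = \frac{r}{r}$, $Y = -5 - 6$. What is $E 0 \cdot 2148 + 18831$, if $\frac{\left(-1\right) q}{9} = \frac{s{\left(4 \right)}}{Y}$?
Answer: $18831$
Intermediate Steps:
$Y = -11$ ($Y = -5 - 6 = -11$)
$s{\left(r \right)} = 1$
$q = \frac{9}{11}$ ($q = - 9 \cdot 1 \frac{1}{-11} = - 9 \cdot 1 \left(- \frac{1}{11}\right) = \left(-9\right) \left(- \frac{1}{11}\right) = \frac{9}{11} \approx 0.81818$)
$E = - \frac{75}{11}$ ($E = 2 - \left(5 + \left(\frac{9}{11} - -3\right)\right) = 2 - \left(5 + \left(\frac{9}{11} + 3\right)\right) = 2 - \left(5 + \frac{42}{11}\right) = 2 - \frac{97}{11} = - \frac{75}{11} \approx -6.8182$)
$E 0 \cdot 2148 + 18831 = \left(- \frac{75}{11}\right) 0 \cdot 2148 + 18831 = 0 \cdot 2148 + 18831 = 0 + 18831 = 18831$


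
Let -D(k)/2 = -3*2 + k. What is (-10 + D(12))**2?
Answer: 484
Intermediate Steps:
D(k) = 12 - 2*k (D(k) = -2*(-3*2 + k) = -2*(-6 + k) = 12 - 2*k)
(-10 + D(12))**2 = (-10 + (12 - 2*12))**2 = (-10 + (12 - 24))**2 = (-10 - 12)**2 = (-22)**2 = 484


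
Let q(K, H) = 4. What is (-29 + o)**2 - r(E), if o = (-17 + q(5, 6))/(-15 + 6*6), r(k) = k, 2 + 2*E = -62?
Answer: 400996/441 ≈ 909.29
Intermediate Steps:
E = -32 (E = -1 + (1/2)*(-62) = -1 - 31 = -32)
o = -13/21 (o = (-17 + 4)/(-15 + 6*6) = -13/(-15 + 36) = -13/21 ≈ -0.61905)
(-29 + o)**2 - r(E) = (-29 - 13/21)**2 - 1*(-32) = (-622/21)**2 + 32 = 386884/441 + 32 = 400996/441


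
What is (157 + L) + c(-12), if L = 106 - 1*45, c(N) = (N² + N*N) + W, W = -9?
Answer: 497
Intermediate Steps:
c(N) = -9 + 2*N² (c(N) = (N² + N*N) - 9 = (N² + N²) - 9 = 2*N² - 9 = -9 + 2*N²)
L = 61 (L = 106 - 45 = 61)
(157 + L) + c(-12) = (157 + 61) + (-9 + 2*(-12)²) = 218 + (-9 + 2*144) = 218 + (-9 + 288) = 218 + 279 = 497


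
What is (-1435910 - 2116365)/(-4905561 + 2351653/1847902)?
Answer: 6564256077050/9064993631369 ≈ 0.72413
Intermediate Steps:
(-1435910 - 2116365)/(-4905561 + 2351653/1847902) = -3552275/(-4905561 + 2351653*(1/1847902)) = -3552275/(-4905561 + 2351653/1847902) = -3552275/(-9064993631369/1847902) = -3552275*(-1847902/9064993631369) = 6564256077050/9064993631369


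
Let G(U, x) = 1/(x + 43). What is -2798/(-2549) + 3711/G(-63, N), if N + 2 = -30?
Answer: 104055527/2549 ≈ 40822.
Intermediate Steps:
N = -32 (N = -2 - 30 = -32)
G(U, x) = 1/(43 + x)
-2798/(-2549) + 3711/G(-63, N) = -2798/(-2549) + 3711/(1/(43 - 32)) = -2798*(-1/2549) + 3711/(1/11) = 2798/2549 + 3711/(1/11) = 2798/2549 + 3711*11 = 2798/2549 + 40821 = 104055527/2549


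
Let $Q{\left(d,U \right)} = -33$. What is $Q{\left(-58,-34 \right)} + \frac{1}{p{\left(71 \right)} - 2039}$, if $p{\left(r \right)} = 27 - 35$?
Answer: $- \frac{67552}{2047} \approx -33.0$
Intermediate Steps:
$p{\left(r \right)} = -8$ ($p{\left(r \right)} = 27 - 35 = -8$)
$Q{\left(-58,-34 \right)} + \frac{1}{p{\left(71 \right)} - 2039} = -33 + \frac{1}{-8 - 2039} = -33 + \frac{1}{-2047} = -33 - \frac{1}{2047} = - \frac{67552}{2047}$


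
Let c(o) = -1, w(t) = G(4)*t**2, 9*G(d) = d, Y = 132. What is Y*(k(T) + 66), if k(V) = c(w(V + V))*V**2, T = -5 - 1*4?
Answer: -1980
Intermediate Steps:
G(d) = d/9
T = -9 (T = -5 - 4 = -9)
w(t) = 4*t**2/9 (w(t) = ((1/9)*4)*t**2 = 4*t**2/9)
k(V) = -V**2
Y*(k(T) + 66) = 132*(-1*(-9)**2 + 66) = 132*(-1*81 + 66) = 132*(-81 + 66) = 132*(-15) = -1980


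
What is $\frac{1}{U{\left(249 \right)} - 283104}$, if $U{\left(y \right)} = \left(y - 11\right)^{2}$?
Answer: $- \frac{1}{226460} \approx -4.4158 \cdot 10^{-6}$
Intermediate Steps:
$U{\left(y \right)} = \left(-11 + y\right)^{2}$
$\frac{1}{U{\left(249 \right)} - 283104} = \frac{1}{\left(-11 + 249\right)^{2} - 283104} = \frac{1}{238^{2} - 283104} = \frac{1}{56644 - 283104} = \frac{1}{-226460} = - \frac{1}{226460}$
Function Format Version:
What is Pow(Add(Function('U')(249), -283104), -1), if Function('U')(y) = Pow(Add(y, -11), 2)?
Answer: Rational(-1, 226460) ≈ -4.4158e-6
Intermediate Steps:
Function('U')(y) = Pow(Add(-11, y), 2)
Pow(Add(Function('U')(249), -283104), -1) = Pow(Add(Pow(Add(-11, 249), 2), -283104), -1) = Pow(Add(Pow(238, 2), -283104), -1) = Pow(Add(56644, -283104), -1) = Pow(-226460, -1) = Rational(-1, 226460)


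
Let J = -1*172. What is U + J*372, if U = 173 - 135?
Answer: -63946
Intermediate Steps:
U = 38
J = -172
U + J*372 = 38 - 172*372 = 38 - 63984 = -63946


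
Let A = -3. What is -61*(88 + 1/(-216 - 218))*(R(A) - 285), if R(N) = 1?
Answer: 330810442/217 ≈ 1.5245e+6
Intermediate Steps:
-61*(88 + 1/(-216 - 218))*(R(A) - 285) = -61*(88 + 1/(-216 - 218))*(1 - 285) = -61*(88 + 1/(-434))*(-284) = -61*(88 - 1/434)*(-284) = -2329651*(-284)/434 = -61*(-5423122/217) = 330810442/217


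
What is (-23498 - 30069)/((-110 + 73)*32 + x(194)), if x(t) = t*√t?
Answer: -7927916/737441 - 5195999*√194/2949764 ≈ -35.285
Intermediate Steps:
x(t) = t^(3/2)
(-23498 - 30069)/((-110 + 73)*32 + x(194)) = (-23498 - 30069)/((-110 + 73)*32 + 194^(3/2)) = -53567/(-37*32 + 194*√194) = -53567/(-1184 + 194*√194)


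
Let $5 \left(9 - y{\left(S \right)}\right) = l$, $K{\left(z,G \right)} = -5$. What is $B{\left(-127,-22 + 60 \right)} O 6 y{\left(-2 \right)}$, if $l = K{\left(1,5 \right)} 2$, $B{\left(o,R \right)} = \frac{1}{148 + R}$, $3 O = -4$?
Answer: $- \frac{44}{93} \approx -0.47312$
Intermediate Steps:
$O = - \frac{4}{3}$ ($O = \frac{1}{3} \left(-4\right) = - \frac{4}{3} \approx -1.3333$)
$l = -10$ ($l = \left(-5\right) 2 = -10$)
$y{\left(S \right)} = 11$ ($y{\left(S \right)} = 9 - -2 = 9 + 2 = 11$)
$B{\left(-127,-22 + 60 \right)} O 6 y{\left(-2 \right)} = \frac{\left(- \frac{4}{3}\right) 6 \cdot 11}{148 + \left(-22 + 60\right)} = \frac{\left(-8\right) 11}{148 + 38} = \frac{1}{186} \left(-88\right) = - \frac{44}{93}$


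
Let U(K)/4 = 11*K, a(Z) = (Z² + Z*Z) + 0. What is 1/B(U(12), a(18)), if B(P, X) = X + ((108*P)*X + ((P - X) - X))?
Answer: 1/36951432 ≈ 2.7063e-8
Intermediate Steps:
a(Z) = 2*Z² (a(Z) = (Z² + Z²) + 0 = 2*Z² + 0 = 2*Z²)
U(K) = 44*K (U(K) = 4*(11*K) = 44*K)
B(P, X) = P - X + 108*P*X (B(P, X) = X + (108*P*X + (P - 2*X)) = X + (P - 2*X + 108*P*X) = P - X + 108*P*X)
1/B(U(12), a(18)) = 1/(44*12 - 2*18² + 108*(44*12)*(2*18²)) = 1/(528 - 2*324 + 108*528*(2*324)) = 1/(528 - 1*648 + 108*528*648) = 1/(528 - 648 + 36951552) = 1/36951432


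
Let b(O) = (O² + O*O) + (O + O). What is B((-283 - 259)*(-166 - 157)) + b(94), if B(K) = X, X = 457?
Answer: 18317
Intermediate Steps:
B(K) = 457
b(O) = 2*O + 2*O² (b(O) = (O² + O²) + 2*O = 2*O² + 2*O = 2*O + 2*O²)
B((-283 - 259)*(-166 - 157)) + b(94) = 457 + 2*94*(1 + 94) = 457 + 2*94*95 = 457 + 17860 = 18317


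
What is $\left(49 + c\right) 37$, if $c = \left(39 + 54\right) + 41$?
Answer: $6771$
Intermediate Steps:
$c = 134$ ($c = 93 + 41 = 134$)
$\left(49 + c\right) 37 = \left(49 + 134\right) 37 = 183 \cdot 37 = 6771$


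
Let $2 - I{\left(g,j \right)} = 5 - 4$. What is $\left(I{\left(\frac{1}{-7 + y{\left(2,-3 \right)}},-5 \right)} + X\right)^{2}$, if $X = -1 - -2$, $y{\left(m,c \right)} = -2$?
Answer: $4$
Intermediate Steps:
$I{\left(g,j \right)} = 1$ ($I{\left(g,j \right)} = 2 - \left(5 - 4\right) = 2 - 1 = 1$)
$X = 1$ ($X = -1 + 2 = 1$)
$\left(I{\left(\frac{1}{-7 + y{\left(2,-3 \right)}},-5 \right)} + X\right)^{2} = \left(1 + 1\right)^{2} = 2^{2} = 4$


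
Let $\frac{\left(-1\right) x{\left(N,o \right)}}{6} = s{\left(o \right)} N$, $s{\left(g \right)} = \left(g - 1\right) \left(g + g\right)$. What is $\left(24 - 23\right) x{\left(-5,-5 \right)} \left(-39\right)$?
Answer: $-70200$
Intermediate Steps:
$s{\left(g \right)} = 2 g \left(-1 + g\right)$ ($s{\left(g \right)} = \left(-1 + g\right) 2 g = 2 g \left(-1 + g\right)$)
$x{\left(N,o \right)} = - 12 N o \left(-1 + o\right)$ ($x{\left(N,o \right)} = - 6 \cdot 2 o \left(-1 + o\right) N = - 6 \cdot 2 N o \left(-1 + o\right) = - 12 N o \left(-1 + o\right)$)
$\left(24 - 23\right) x{\left(-5,-5 \right)} \left(-39\right) = \left(24 - 23\right) 12 \left(-5\right) \left(-5\right) \left(1 - -5\right) \left(-39\right) = 1 \cdot 12 \left(-5\right) \left(-5\right) \left(1 + 5\right) \left(-39\right) = 1 \cdot 12 \left(-5\right) \left(-5\right) 6 \left(-39\right) = 1 \cdot 1800 \left(-39\right) = 1800 \left(-39\right) = -70200$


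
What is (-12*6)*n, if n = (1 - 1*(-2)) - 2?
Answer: -72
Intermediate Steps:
n = 1 (n = (1 + 2) - 2 = 3 - 2 = 1)
(-12*6)*n = -12*6*1 = -72*1 = -72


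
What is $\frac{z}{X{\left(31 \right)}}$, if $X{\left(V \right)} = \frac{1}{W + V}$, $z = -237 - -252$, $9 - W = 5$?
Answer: $525$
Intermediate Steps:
$W = 4$ ($W = 9 - 5 = 4$)
$z = 15$ ($z = -237 + 252 = 15$)
$X{\left(V \right)} = \frac{1}{4 + V}$
$\frac{z}{X{\left(31 \right)}} = \frac{15}{\frac{1}{4 + 31}} = \frac{15}{\frac{1}{35}} = 15 \frac{1}{\frac{1}{35}} = 15 \cdot 35 = 525$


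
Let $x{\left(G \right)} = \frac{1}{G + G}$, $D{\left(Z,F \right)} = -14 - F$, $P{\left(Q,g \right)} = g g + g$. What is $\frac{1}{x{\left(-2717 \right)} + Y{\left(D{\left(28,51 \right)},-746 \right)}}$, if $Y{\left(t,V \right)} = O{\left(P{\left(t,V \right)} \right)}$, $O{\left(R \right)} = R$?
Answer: $\frac{5434}{3020054179} \approx 1.7993 \cdot 10^{-6}$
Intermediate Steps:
$P{\left(Q,g \right)} = g + g^{2}$ ($P{\left(Q,g \right)} = g^{2} + g = g + g^{2}$)
$Y{\left(t,V \right)} = V \left(1 + V\right)$
$x{\left(G \right)} = \frac{1}{2 G}$
$\frac{1}{x{\left(-2717 \right)} + Y{\left(D{\left(28,51 \right)},-746 \right)}} = \frac{1}{\frac{1}{2 \left(-2717\right)} - 746 \left(1 - 746\right)} = \frac{1}{\frac{1}{2} \left(- \frac{1}{2717}\right) - -555770} = \frac{1}{- \frac{1}{5434} + 555770} = \frac{1}{\frac{3020054179}{5434}} = \frac{5434}{3020054179}$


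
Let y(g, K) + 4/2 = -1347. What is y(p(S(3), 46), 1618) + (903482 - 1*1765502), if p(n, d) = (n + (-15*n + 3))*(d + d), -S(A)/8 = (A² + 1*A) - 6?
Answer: -863369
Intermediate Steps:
S(A) = 48 - 8*A - 8*A² (S(A) = -8*((A² + 1*A) - 6) = -8*((A² + A) - 6) = -8*((A + A²) - 6) = -8*(-6 + A + A²) = 48 - 8*A - 8*A²)
p(n, d) = 2*d*(3 - 14*n) (p(n, d) = (n + (3 - 15*n))*(2*d) = (3 - 14*n)*(2*d) = 2*d*(3 - 14*n))
y(g, K) = -1349 (y(g, K) = -2 - 1347 = -1349)
y(p(S(3), 46), 1618) + (903482 - 1*1765502) = -1349 + (903482 - 1*1765502) = -1349 + (903482 - 1765502) = -1349 - 862020 = -863369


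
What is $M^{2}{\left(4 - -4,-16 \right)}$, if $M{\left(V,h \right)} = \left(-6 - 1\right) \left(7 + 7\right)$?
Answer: $9604$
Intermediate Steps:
$M{\left(V,h \right)} = -98$ ($M{\left(V,h \right)} = \left(-7\right) 14 = -98$)
$M^{2}{\left(4 - -4,-16 \right)} = \left(-98\right)^{2} = 9604$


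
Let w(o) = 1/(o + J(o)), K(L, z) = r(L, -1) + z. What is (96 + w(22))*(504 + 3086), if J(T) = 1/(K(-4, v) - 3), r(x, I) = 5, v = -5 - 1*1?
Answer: 29998040/87 ≈ 3.4481e+5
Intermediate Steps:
v = -6 (v = -5 - 1 = -6)
K(L, z) = 5 + z
J(T) = -¼ (J(T) = 1/((5 - 6) - 3) = 1/(-1 - 3) = 1/(-4) = -¼)
w(o) = 1/(-¼ + o) (w(o) = 1/(o - ¼) = 1/(-¼ + o))
(96 + w(22))*(504 + 3086) = (96 + 4/(-1 + 4*22))*(504 + 3086) = (96 + 4/(-1 + 88))*3590 = (96 + 4/87)*3590 = (8356/87)*3590 = 29998040/87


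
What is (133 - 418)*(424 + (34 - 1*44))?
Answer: -117990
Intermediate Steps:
(133 - 418)*(424 + (34 - 1*44)) = -285*(424 + (34 - 44)) = -285*(424 - 10) = -285*414 = -117990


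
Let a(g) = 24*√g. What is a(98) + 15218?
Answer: 15218 + 168*√2 ≈ 15456.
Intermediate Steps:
a(98) + 15218 = 24*√98 + 15218 = 24*(7*√2) + 15218 = 168*√2 + 15218 = 15218 + 168*√2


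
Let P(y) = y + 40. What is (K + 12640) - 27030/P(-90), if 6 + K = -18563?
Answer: -26942/5 ≈ -5388.4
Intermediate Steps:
K = -18569 (K = -6 - 18563 = -18569)
P(y) = 40 + y
(K + 12640) - 27030/P(-90) = (-18569 + 12640) - 27030/(40 - 90) = -5929 - 27030/(-50) = -5929 - 27030*(-1/50) = -5929 + 2703/5 = -26942/5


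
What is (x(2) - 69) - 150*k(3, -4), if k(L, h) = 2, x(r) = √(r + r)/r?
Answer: -368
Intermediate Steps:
x(r) = √2/√r (x(r) = √(2*r)/r = (√2*√r)/r = √2/√r)
(x(2) - 69) - 150*k(3, -4) = (√2/√2 - 69) - 150*2 = (√2*(√2/2) - 69) - 300 = (1 - 69) - 300 = -68 - 300 = -368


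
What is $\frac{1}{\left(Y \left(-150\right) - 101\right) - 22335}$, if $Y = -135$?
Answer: $- \frac{1}{2186} \approx -0.00045746$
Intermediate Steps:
$\frac{1}{\left(Y \left(-150\right) - 101\right) - 22335} = \frac{1}{\left(\left(-135\right) \left(-150\right) - 101\right) - 22335} = \frac{1}{\left(20250 - 101\right) - 22335} = \frac{1}{20149 - 22335} = \frac{1}{-2186} = - \frac{1}{2186}$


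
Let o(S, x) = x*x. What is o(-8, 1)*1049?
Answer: 1049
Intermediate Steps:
o(S, x) = x²
o(-8, 1)*1049 = 1²*1049 = 1*1049 = 1049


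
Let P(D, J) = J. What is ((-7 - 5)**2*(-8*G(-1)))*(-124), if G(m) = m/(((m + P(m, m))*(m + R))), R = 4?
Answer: 23808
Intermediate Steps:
G(m) = 1/(2*(4 + m)) (G(m) = m/(((m + m)*(m + 4))) = m/(((2*m)*(4 + m))) = m/((2*m*(4 + m))) = m*(1/(2*m*(4 + m))) = 1/(2*(4 + m)))
((-7 - 5)**2*(-8*G(-1)))*(-124) = ((-7 - 5)**2*(-4/(4 - 1)))*(-124) = ((-12)**2*(-4/3))*(-124) = (144*(-4/3))*(-124) = -192*(-124) = 23808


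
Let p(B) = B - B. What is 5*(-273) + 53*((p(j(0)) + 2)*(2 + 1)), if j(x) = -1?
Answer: -1047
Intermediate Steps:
p(B) = 0
5*(-273) + 53*((p(j(0)) + 2)*(2 + 1)) = 5*(-273) + 53*((0 + 2)*(2 + 1)) = -1365 + 53*(2*3) = -1365 + 53*6 = -1365 + 318 = -1047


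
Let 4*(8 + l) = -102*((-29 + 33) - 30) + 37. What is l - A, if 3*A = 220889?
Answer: -875585/12 ≈ -72965.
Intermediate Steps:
A = 220889/3 (A = (⅓)*220889 = 220889/3 ≈ 73630.)
l = 2657/4 (l = -8 + (-102*((-29 + 33) - 30) + 37)/4 = -8 + (-102*(4 - 30) + 37)/4 = -8 + (-102*(-26) + 37)/4 = -8 + (2652 + 37)/4 = -8 + (¼)*2689 = -8 + 2689/4 = 2657/4 ≈ 664.25)
l - A = 2657/4 - 1*220889/3 = 2657/4 - 220889/3 = -875585/12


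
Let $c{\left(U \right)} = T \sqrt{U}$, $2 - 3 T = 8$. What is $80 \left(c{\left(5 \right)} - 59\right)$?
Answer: $-4720 - 160 \sqrt{5} \approx -5077.8$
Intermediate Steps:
$T = -2$ ($T = \frac{2}{3} - \frac{8}{3} = -2$)
$c{\left(U \right)} = - 2 \sqrt{U}$
$80 \left(c{\left(5 \right)} - 59\right) = 80 \left(- 2 \sqrt{5} - 59\right) = 80 \left(-59 - 2 \sqrt{5}\right) = -4720 - 160 \sqrt{5}$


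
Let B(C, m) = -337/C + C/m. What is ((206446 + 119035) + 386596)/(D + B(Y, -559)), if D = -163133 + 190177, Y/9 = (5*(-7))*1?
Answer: 125386078545/4762330348 ≈ 26.329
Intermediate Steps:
Y = -315 (Y = 9*((5*(-7))*1) = 9*(-35*1) = 9*(-35) = -315)
D = 27044
((206446 + 119035) + 386596)/(D + B(Y, -559)) = ((206446 + 119035) + 386596)/(27044 + (-337/(-315) - 315/(-559))) = (325481 + 386596)/(27044 + (-337*(-1/315) - 315*(-1/559))) = 712077/(27044 + (337/315 + 315/559)) = 712077/(27044 + 287608/176085) = 712077/(4762330348/176085) = 712077*(176085/4762330348) = 125386078545/4762330348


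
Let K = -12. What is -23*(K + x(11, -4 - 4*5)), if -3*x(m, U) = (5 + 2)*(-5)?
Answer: 23/3 ≈ 7.6667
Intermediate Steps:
x(m, U) = 35/3 (x(m, U) = -(5 + 2)*(-5)/3 = -7*(-5)/3 = -⅓*(-35) = 35/3)
-23*(K + x(11, -4 - 4*5)) = -23*(-12 + 35/3) = -23*(-⅓) = 23/3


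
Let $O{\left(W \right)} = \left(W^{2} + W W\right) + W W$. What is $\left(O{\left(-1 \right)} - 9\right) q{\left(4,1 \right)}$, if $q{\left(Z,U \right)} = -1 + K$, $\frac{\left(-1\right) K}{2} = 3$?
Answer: $42$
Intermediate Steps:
$K = -6$ ($K = \left(-2\right) 3 = -6$)
$q{\left(Z,U \right)} = -7$ ($q{\left(Z,U \right)} = -1 - 6 = -7$)
$O{\left(W \right)} = 3 W^{2}$ ($O{\left(W \right)} = \left(W^{2} + W^{2}\right) + W^{2} = 2 W^{2} + W^{2} = 3 W^{2}$)
$\left(O{\left(-1 \right)} - 9\right) q{\left(4,1 \right)} = \left(3 \left(-1\right)^{2} - 9\right) \left(-7\right) = \left(3 \cdot 1 - 9\right) \left(-7\right) = \left(3 - 9\right) \left(-7\right) = \left(-6\right) \left(-7\right) = 42$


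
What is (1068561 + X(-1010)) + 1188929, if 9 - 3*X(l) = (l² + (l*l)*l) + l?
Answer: 345351463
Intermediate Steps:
X(l) = 3 - l/3 - l²/3 - l³/3 (X(l) = 3 - ((l² + (l*l)*l) + l)/3 = 3 - ((l² + l²*l) + l)/3 = 3 - ((l² + l³) + l)/3 = 3 - (l + l² + l³)/3 = 3 + (-l/3 - l²/3 - l³/3) = 3 - l/3 - l²/3 - l³/3)
(1068561 + X(-1010)) + 1188929 = (1068561 + (3 - ⅓*(-1010) - ⅓*(-1010)² - ⅓*(-1010)³)) + 1188929 = (1068561 + (3 + 1010/3 - ⅓*1020100 - ⅓*(-1030301000))) + 1188929 = (1068561 + (3 + 1010/3 - 1020100/3 + 1030301000/3)) + 1188929 = (1068561 + 343093973) + 1188929 = 344162534 + 1188929 = 345351463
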